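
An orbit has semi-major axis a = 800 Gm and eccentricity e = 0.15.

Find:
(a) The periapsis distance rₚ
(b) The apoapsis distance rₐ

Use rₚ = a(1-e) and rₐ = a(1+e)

Convert to SI: a = 800 Gm = 8e+11 m.
(a) rₚ = a(1 − e) = 8e+11 · (1 − 0.15) = 8e+11 · 0.85 ≈ 6.8e+11 m = 680 Gm.
(b) rₐ = a(1 + e) = 8e+11 · (1 + 0.15) = 8e+11 · 1.15 ≈ 9.2e+11 m = 920 Gm.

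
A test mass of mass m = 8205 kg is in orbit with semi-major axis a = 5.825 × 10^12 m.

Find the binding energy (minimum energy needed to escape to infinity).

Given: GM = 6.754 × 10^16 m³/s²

Total orbital energy is E = −GMm/(2a); binding energy is E_bind = −E = GMm/(2a).
E_bind = 6.754e+16 · 8205 / (2 · 5.825e+12) J ≈ 4.757e+07 J = 47.57 MJ.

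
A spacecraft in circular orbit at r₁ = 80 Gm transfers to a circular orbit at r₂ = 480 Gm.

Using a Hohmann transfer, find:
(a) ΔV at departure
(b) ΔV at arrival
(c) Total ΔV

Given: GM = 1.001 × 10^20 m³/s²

Convert to SI: r₁ = 80 Gm = 8e+10 m; r₂ = 480 Gm = 4.8e+11 m.
Transfer semi-major axis: a_t = (r₁ + r₂)/2 = (8e+10 + 4.8e+11)/2 = 2.8e+11 m.
Circular speeds: v₁ = √(GM/r₁) = 35373 m/s, v₂ = √(GM/r₂) = 14441 m/s.
Transfer speeds (vis-viva v² = GM(2/r − 1/a_t)): v₁ᵗ = 46314.1 m/s, v₂ᵗ = 7719.02 m/s.
(a) ΔV₁ = |v₁ᵗ − v₁| ≈ 1.094e+04 m/s = 10.94 km/s.
(b) ΔV₂ = |v₂ − v₂ᵗ| ≈ 6722 m/s = 6.722 km/s.
(c) ΔV_total = ΔV₁ + ΔV₂ ≈ 1.766e+04 m/s = 17.66 km/s.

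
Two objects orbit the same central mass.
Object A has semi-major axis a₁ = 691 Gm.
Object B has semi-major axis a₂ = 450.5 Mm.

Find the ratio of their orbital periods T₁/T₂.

Convert to SI: a₁ = 691 Gm = 6.91e+11 m; a₂ = 450.5 Mm = 4.505e+08 m.
From Kepler's third law, (T₁/T₂)² = (a₁/a₂)³, so T₁/T₂ = (a₁/a₂)^(3/2).
a₁/a₂ = 6.91e+11 / 4.505e+08 = 1533.85.
T₁/T₂ = (1533.85)^(3/2) ≈ 6.007e+04.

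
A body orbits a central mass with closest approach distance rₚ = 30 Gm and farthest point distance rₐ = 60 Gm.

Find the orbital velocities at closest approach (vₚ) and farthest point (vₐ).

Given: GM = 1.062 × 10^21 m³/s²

Convert to SI: rₚ = 30 Gm = 3e+10 m; rₐ = 60 Gm = 6e+10 m.
Use the vis-viva equation v² = GM(2/r − 1/a) with a = (rₚ + rₐ)/2 = (3e+10 + 6e+10)/2 = 4.5e+10 m.
vₚ = √(GM · (2/rₚ − 1/a)) = √(1.062e+21 · (2/3e+10 − 1/4.5e+10)) m/s ≈ 2.173e+05 m/s = 217.3 km/s.
vₐ = √(GM · (2/rₐ − 1/a)) = √(1.062e+21 · (2/6e+10 − 1/4.5e+10)) m/s ≈ 1.086e+05 m/s = 108.6 km/s.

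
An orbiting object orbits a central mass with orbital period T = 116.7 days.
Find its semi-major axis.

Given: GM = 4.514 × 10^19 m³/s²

Convert to SI: T = 116.7 days = 1.00829e+07 s.
Invert Kepler's third law: a = (GM · T² / (4π²))^(1/3).
Substituting T = 1.00829e+07 s and GM = 4.514e+19 m³/s²:
a = (4.514e+19 · (1.00829e+07)² / (4π²))^(1/3) m
a ≈ 4.88e+10 m = 4.88 × 10^10 m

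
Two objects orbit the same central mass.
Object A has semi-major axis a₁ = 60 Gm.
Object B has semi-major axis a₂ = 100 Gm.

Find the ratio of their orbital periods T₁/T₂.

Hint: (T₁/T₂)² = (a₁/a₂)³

Convert to SI: a₁ = 60 Gm = 6e+10 m; a₂ = 100 Gm = 1e+11 m.
From Kepler's third law, (T₁/T₂)² = (a₁/a₂)³, so T₁/T₂ = (a₁/a₂)^(3/2).
a₁/a₂ = 6e+10 / 1e+11 = 0.6.
T₁/T₂ = (0.6)^(3/2) ≈ 0.4648.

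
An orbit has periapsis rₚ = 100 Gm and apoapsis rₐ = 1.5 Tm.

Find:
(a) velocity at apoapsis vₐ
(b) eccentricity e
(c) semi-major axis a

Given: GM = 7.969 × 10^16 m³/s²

Convert to SI: rₚ = 100 Gm = 1e+11 m; rₐ = 1.5 Tm = 1.5e+12 m.
(a) With a = (rₚ + rₐ)/2 = 8e+11 m, vₐ = √(GM (2/rₐ − 1/a)) = √(7.969e+16 · (2/1.5e+12 − 1/8e+11)) m/s ≈ 81.49 m/s
(b) e = (rₐ − rₚ)/(rₐ + rₚ) = (1.5e+12 − 1e+11)/(1.5e+12 + 1e+11) ≈ 0.875
(c) a = (rₚ + rₐ)/2 = (1e+11 + 1.5e+12)/2 ≈ 8e+11 m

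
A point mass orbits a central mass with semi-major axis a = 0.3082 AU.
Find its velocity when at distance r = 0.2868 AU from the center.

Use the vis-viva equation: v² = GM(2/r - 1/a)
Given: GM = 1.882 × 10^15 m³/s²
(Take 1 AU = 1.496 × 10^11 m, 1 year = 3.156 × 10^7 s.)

Convert to SI: a = 0.3082 AU = 4.61067e+10 m; r = 0.2868 AU = 4.29053e+10 m.
Vis-viva: v = √(GM · (2/r − 1/a)).
2/r − 1/a = 2/4.29053e+10 − 1/4.61067e+10 = 2.49255e-11 m⁻¹.
v = √(1.882e+15 · 2.49255e-11) m/s ≈ 216.6 m/s = 0.04569 AU/year.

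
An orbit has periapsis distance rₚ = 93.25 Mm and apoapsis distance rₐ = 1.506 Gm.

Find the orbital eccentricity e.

Convert to SI: rₚ = 93.25 Mm = 9.325e+07 m; rₐ = 1.506 Gm = 1.506e+09 m.
e = (rₐ − rₚ) / (rₐ + rₚ).
e = (1.506e+09 − 9.325e+07) / (1.506e+09 + 9.325e+07) = 1.41275e+09 / 1.59925e+09 ≈ 0.8834.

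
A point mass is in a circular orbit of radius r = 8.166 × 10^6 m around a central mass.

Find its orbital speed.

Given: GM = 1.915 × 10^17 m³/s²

For a circular orbit, gravity supplies the centripetal force, so v = √(GM / r).
v = √(1.915e+17 / 8.166e+06) m/s ≈ 1.531e+05 m/s = 153.1 km/s.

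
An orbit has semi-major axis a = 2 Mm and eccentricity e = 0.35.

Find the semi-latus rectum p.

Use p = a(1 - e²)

Convert to SI: a = 2 Mm = 2e+06 m.
p = a (1 − e²).
p = 2e+06 · (1 − (0.35)²) = 2e+06 · 0.8775 ≈ 1.755e+06 m = 1.755 Mm.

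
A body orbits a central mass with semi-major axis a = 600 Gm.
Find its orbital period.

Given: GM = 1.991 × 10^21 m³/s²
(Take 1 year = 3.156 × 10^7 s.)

Convert to SI: a = 600 Gm = 6e+11 m.
Kepler's third law: T = 2π √(a³ / GM).
Substituting a = 6e+11 m and GM = 1.991e+21 m³/s²:
T = 2π √((6e+11)³ / 1.991e+21) s
T ≈ 6.544e+07 s = 2.074 years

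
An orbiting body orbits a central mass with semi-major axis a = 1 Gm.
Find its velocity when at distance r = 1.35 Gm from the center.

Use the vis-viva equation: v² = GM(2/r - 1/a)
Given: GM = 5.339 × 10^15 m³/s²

Convert to SI: a = 1 Gm = 1e+09 m; r = 1.35 Gm = 1.35e+09 m.
Vis-viva: v = √(GM · (2/r − 1/a)).
2/r − 1/a = 2/1.35e+09 − 1/1e+09 = 4.81481e-10 m⁻¹.
v = √(5.339e+15 · 4.81481e-10) m/s ≈ 1603 m/s = 1.603 km/s.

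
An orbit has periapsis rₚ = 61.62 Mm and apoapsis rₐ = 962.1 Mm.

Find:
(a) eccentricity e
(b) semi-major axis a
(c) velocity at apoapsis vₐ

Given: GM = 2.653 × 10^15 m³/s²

Convert to SI: rₚ = 61.62 Mm = 6.162e+07 m; rₐ = 962.1 Mm = 9.621e+08 m.
(a) e = (rₐ − rₚ)/(rₐ + rₚ) = (9.621e+08 − 6.162e+07)/(9.621e+08 + 6.162e+07) ≈ 0.8796
(b) a = (rₚ + rₐ)/2 = (6.162e+07 + 9.621e+08)/2 ≈ 5.119e+08 m
(c) With a = (rₚ + rₐ)/2 = 5.1186e+08 m, vₐ = √(GM (2/rₐ − 1/a)) = √(2.653e+15 · (2/9.621e+08 − 1/5.1186e+08)) m/s ≈ 576.2 m/s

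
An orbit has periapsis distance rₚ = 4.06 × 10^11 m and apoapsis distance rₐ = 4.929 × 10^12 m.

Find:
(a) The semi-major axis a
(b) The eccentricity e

(a) a = (rₚ + rₐ) / 2 = (4.06e+11 + 4.929e+12) / 2 ≈ 2.668e+12 m = 2.667 × 10^12 m.
(b) e = (rₐ − rₚ) / (rₐ + rₚ) = (4.929e+12 − 4.06e+11) / (4.929e+12 + 4.06e+11) ≈ 0.8478.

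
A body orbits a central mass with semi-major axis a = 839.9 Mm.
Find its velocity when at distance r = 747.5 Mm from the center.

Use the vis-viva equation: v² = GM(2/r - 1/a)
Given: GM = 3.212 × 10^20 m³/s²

Convert to SI: a = 839.9 Mm = 8.399e+08 m; r = 747.5 Mm = 7.475e+08 m.
Vis-viva: v = √(GM · (2/r − 1/a)).
2/r − 1/a = 2/7.475e+08 − 1/8.399e+08 = 1.48497e-09 m⁻¹.
v = √(3.212e+20 · 1.48497e-09) m/s ≈ 6.906e+05 m/s = 690.6 km/s.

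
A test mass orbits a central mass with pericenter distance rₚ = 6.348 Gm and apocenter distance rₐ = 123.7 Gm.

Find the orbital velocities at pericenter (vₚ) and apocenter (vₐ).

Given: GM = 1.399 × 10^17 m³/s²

Convert to SI: rₚ = 6.348 Gm = 6.348e+09 m; rₐ = 123.7 Gm = 1.237e+11 m.
Use the vis-viva equation v² = GM(2/r − 1/a) with a = (rₚ + rₐ)/2 = (6.348e+09 + 1.237e+11)/2 = 6.5024e+10 m.
vₚ = √(GM · (2/rₚ − 1/a)) = √(1.399e+17 · (2/6.348e+09 − 1/6.5024e+10)) m/s ≈ 6475 m/s = 6.475 km/s.
vₐ = √(GM · (2/rₐ − 1/a)) = √(1.399e+17 · (2/1.237e+11 − 1/6.5024e+10)) m/s ≈ 332.3 m/s = 332.3 m/s.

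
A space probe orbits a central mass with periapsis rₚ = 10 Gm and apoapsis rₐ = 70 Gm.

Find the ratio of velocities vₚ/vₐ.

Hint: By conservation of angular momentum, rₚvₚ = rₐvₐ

Convert to SI: rₚ = 10 Gm = 1e+10 m; rₐ = 70 Gm = 7e+10 m.
Conservation of angular momentum gives rₚvₚ = rₐvₐ, so vₚ/vₐ = rₐ/rₚ.
vₚ/vₐ = 7e+10 / 1e+10 ≈ 7.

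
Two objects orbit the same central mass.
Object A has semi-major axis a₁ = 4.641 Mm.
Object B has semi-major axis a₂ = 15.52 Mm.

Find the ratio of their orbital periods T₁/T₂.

Convert to SI: a₁ = 4.641 Mm = 4.641e+06 m; a₂ = 15.52 Mm = 1.552e+07 m.
From Kepler's third law, (T₁/T₂)² = (a₁/a₂)³, so T₁/T₂ = (a₁/a₂)^(3/2).
a₁/a₂ = 4.641e+06 / 1.552e+07 = 0.299034.
T₁/T₂ = (0.299034)^(3/2) ≈ 0.1635.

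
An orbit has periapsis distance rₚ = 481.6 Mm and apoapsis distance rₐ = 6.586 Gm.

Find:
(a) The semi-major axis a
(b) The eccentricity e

Convert to SI: rₚ = 481.6 Mm = 4.816e+08 m; rₐ = 6.586 Gm = 6.586e+09 m.
(a) a = (rₚ + rₐ) / 2 = (4.816e+08 + 6.586e+09) / 2 ≈ 3.534e+09 m = 3.534 Gm.
(b) e = (rₐ − rₚ) / (rₐ + rₚ) = (6.586e+09 − 4.816e+08) / (6.586e+09 + 4.816e+08) ≈ 0.8637.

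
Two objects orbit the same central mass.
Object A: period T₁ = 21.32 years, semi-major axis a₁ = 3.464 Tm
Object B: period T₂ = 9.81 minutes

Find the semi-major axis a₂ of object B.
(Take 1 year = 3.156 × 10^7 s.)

Convert to SI: T₁ = 21.32 years = 6.72859e+08 s; a₁ = 3.464 Tm = 3.464e+12 m; T₂ = 9.81 minutes = 588.6 s.
Kepler's third law: (T₁/T₂)² = (a₁/a₂)³ ⇒ a₂ = a₁ · (T₂/T₁)^(2/3).
T₂/T₁ = 588.6 / 6.72859e+08 = 8.74774e-07.
a₂ = 3.464e+12 · (8.74774e-07)^(2/3) m ≈ 3.168e+08 m = 316.8 Mm.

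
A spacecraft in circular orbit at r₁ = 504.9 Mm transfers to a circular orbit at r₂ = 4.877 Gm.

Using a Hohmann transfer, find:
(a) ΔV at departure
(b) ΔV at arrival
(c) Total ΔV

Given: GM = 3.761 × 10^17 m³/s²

Convert to SI: r₁ = 504.9 Mm = 5.049e+08 m; r₂ = 4.877 Gm = 4.877e+09 m.
Transfer semi-major axis: a_t = (r₁ + r₂)/2 = (5.049e+08 + 4.877e+09)/2 = 2.69095e+09 m.
Circular speeds: v₁ = √(GM/r₁) = 27292.9 m/s, v₂ = √(GM/r₂) = 8781.63 m/s.
Transfer speeds (vis-viva v² = GM(2/r − 1/a_t)): v₁ᵗ = 36742.8 m/s, v₂ᵗ = 3803.87 m/s.
(a) ΔV₁ = |v₁ᵗ − v₁| ≈ 9450 m/s = 9.45 km/s.
(b) ΔV₂ = |v₂ − v₂ᵗ| ≈ 4978 m/s = 4.978 km/s.
(c) ΔV_total = ΔV₁ + ΔV₂ ≈ 1.443e+04 m/s = 14.43 km/s.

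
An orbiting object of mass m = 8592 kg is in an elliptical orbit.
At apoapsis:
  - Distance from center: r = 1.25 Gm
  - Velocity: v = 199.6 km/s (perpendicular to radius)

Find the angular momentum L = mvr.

Convert to SI: r = 1.25 Gm = 1.25e+09 m; v = 199.6 km/s = 199600 m/s.
Since v is perpendicular to r, L = m · v · r.
L = 8592 · 199600 · 1.25e+09 kg·m²/s ≈ 2.144e+18 kg·m²/s.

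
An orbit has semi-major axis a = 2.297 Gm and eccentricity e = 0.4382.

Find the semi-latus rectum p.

Convert to SI: a = 2.297 Gm = 2.297e+09 m.
p = a (1 − e²).
p = 2.297e+09 · (1 − (0.4382)²) = 2.297e+09 · 0.807981 ≈ 1.856e+09 m = 1.856 Gm.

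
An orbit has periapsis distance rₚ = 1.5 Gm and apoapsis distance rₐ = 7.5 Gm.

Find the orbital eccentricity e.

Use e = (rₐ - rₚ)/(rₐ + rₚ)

Convert to SI: rₚ = 1.5 Gm = 1.5e+09 m; rₐ = 7.5 Gm = 7.5e+09 m.
e = (rₐ − rₚ) / (rₐ + rₚ).
e = (7.5e+09 − 1.5e+09) / (7.5e+09 + 1.5e+09) = 6e+09 / 9e+09 ≈ 0.6667.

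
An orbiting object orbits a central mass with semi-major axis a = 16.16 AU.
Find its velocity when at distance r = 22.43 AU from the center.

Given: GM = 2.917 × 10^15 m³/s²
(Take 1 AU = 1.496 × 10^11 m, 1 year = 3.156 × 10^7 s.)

Convert to SI: a = 16.16 AU = 2.41754e+12 m; r = 22.43 AU = 3.35553e+12 m.
Vis-viva: v = √(GM · (2/r − 1/a)).
2/r − 1/a = 2/3.35553e+12 − 1/2.41754e+12 = 1.82387e-13 m⁻¹.
v = √(2.917e+15 · 1.82387e-13) m/s ≈ 23.07 m/s = 0.004866 AU/year.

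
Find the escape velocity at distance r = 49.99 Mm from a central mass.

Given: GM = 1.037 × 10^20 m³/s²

Convert to SI: r = 49.99 Mm = 4.999e+07 m.
Escape velocity comes from setting total energy to zero: ½v² − GM/r = 0 ⇒ v_esc = √(2GM / r).
v_esc = √(2 · 1.037e+20 / 4.999e+07) m/s ≈ 2.037e+06 m/s = 2037 km/s.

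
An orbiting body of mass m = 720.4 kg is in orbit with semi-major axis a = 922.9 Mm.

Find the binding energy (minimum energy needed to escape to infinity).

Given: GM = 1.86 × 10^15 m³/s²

Convert to SI: a = 922.9 Mm = 9.229e+08 m.
Total orbital energy is E = −GMm/(2a); binding energy is E_bind = −E = GMm/(2a).
E_bind = 1.86e+15 · 720.4 / (2 · 9.229e+08) J ≈ 7.259e+08 J = 725.9 MJ.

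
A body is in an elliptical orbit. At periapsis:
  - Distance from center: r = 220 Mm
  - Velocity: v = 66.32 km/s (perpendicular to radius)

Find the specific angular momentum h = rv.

Convert to SI: r = 220 Mm = 2.2e+08 m; v = 66.32 km/s = 66320 m/s.
With v perpendicular to r, h = r · v.
h = 2.2e+08 · 66320 m²/s ≈ 1.459e+13 m²/s.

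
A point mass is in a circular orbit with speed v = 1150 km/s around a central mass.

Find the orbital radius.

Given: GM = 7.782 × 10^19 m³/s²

Convert to SI: v = 1150 km/s = 1.15e+06 m/s.
For a circular orbit, v² = GM / r, so r = GM / v².
r = 7.782e+19 / (1.15e+06)² m ≈ 5.884e+07 m = 58.84 Mm.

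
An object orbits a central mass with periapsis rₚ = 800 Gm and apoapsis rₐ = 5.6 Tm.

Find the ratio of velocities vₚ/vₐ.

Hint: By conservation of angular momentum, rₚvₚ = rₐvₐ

Convert to SI: rₚ = 800 Gm = 8e+11 m; rₐ = 5.6 Tm = 5.6e+12 m.
Conservation of angular momentum gives rₚvₚ = rₐvₐ, so vₚ/vₐ = rₐ/rₚ.
vₚ/vₐ = 5.6e+12 / 8e+11 ≈ 7.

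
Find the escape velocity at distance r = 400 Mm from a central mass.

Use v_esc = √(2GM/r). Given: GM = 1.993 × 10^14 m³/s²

Convert to SI: r = 400 Mm = 4e+08 m.
Escape velocity comes from setting total energy to zero: ½v² − GM/r = 0 ⇒ v_esc = √(2GM / r).
v_esc = √(2 · 1.993e+14 / 4e+08) m/s ≈ 998.2 m/s = 998.2 m/s.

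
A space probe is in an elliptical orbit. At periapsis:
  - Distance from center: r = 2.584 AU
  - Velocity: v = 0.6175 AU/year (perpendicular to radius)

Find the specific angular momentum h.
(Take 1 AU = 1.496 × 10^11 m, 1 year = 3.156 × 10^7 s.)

Convert to SI: r = 2.584 AU = 3.86566e+11 m; v = 0.6175 AU/year = 2927.06 m/s.
With v perpendicular to r, h = r · v.
h = 3.86566e+11 · 2927.06 m²/s ≈ 1.132e+15 m²/s.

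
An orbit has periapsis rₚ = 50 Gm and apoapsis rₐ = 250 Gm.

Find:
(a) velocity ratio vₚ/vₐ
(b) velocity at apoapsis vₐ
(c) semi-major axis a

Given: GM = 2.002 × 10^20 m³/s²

Convert to SI: rₚ = 50 Gm = 5e+10 m; rₐ = 250 Gm = 2.5e+11 m.
(a) Conservation of angular momentum (rₚvₚ = rₐvₐ) gives vₚ/vₐ = rₐ/rₚ = 2.5e+11/5e+10 ≈ 5
(b) With a = (rₚ + rₐ)/2 = 1.5e+11 m, vₐ = √(GM (2/rₐ − 1/a)) = √(2.002e+20 · (2/2.5e+11 − 1/1.5e+11)) m/s ≈ 1.634e+04 m/s
(c) a = (rₚ + rₐ)/2 = (5e+10 + 2.5e+11)/2 ≈ 1.5e+11 m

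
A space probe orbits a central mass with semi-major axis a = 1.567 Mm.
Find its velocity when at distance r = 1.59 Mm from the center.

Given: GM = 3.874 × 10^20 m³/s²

Convert to SI: a = 1.567 Mm = 1.567e+06 m; r = 1.59 Mm = 1.59e+06 m.
Vis-viva: v = √(GM · (2/r − 1/a)).
2/r − 1/a = 2/1.59e+06 − 1/1.567e+06 = 6.197e-07 m⁻¹.
v = √(3.874e+20 · 6.197e-07) m/s ≈ 1.549e+07 m/s = 1.549e+04 km/s.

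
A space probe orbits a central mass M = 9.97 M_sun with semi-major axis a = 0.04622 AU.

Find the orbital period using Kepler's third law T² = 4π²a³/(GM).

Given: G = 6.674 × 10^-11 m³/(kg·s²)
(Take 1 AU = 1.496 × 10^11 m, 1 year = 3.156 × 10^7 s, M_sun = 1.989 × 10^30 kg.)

Convert to SI: a = 0.04622 AU = 6.91451e+09 m; M = 9.97 M_sun = 1.98303e+31 kg.
GM = G · M = 6.674e-11 · 1.98303e+31 = 1.32348e+21 m³/s².
Kepler's third law: T = 2π √(a³ / GM).
Substituting a = 6.91451e+09 m and GM = 1.32348e+21 m³/s²:
T = 2π √((6.91451e+09)³ / 1.32348e+21) s
T ≈ 9.93e+04 s = 0.003146 years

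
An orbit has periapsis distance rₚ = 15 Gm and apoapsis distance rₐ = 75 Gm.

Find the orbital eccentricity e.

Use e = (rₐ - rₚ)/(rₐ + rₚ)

Convert to SI: rₚ = 15 Gm = 1.5e+10 m; rₐ = 75 Gm = 7.5e+10 m.
e = (rₐ − rₚ) / (rₐ + rₚ).
e = (7.5e+10 − 1.5e+10) / (7.5e+10 + 1.5e+10) = 6e+10 / 9e+10 ≈ 0.6667.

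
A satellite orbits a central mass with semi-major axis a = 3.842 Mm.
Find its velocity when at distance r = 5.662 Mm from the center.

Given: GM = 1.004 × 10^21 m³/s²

Convert to SI: a = 3.842 Mm = 3.842e+06 m; r = 5.662 Mm = 5.662e+06 m.
Vis-viva: v = √(GM · (2/r − 1/a)).
2/r − 1/a = 2/5.662e+06 − 1/3.842e+06 = 9.2951e-08 m⁻¹.
v = √(1.004e+21 · 9.2951e-08) m/s ≈ 9.66e+06 m/s = 9660 km/s.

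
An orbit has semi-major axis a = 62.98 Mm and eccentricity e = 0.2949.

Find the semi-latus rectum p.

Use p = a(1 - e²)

Convert to SI: a = 62.98 Mm = 6.298e+07 m.
p = a (1 − e²).
p = 6.298e+07 · (1 − (0.2949)²) = 6.298e+07 · 0.913034 ≈ 5.75e+07 m = 57.5 Mm.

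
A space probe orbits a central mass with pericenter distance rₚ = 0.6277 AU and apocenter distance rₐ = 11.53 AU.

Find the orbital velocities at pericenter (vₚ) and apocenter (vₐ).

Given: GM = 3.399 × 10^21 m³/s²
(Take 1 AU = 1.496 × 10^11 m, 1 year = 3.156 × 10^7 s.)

Convert to SI: rₚ = 0.6277 AU = 9.39039e+10 m; rₐ = 11.53 AU = 1.72489e+12 m.
Use the vis-viva equation v² = GM(2/r − 1/a) with a = (rₚ + rₐ)/2 = (9.39039e+10 + 1.72489e+12)/2 = 9.09396e+11 m.
vₚ = √(GM · (2/rₚ − 1/a)) = √(3.399e+21 · (2/9.39039e+10 − 1/9.09396e+11)) m/s ≈ 2.62e+05 m/s = 55.28 AU/year.
vₐ = √(GM · (2/rₐ − 1/a)) = √(3.399e+21 · (2/1.72489e+12 − 1/9.09396e+11)) m/s ≈ 1.426e+04 m/s = 3.009 AU/year.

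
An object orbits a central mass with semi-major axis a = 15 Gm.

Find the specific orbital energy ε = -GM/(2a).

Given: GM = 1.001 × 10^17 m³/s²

Convert to SI: a = 15 Gm = 1.5e+10 m.
ε = −GM / (2a).
ε = −1.001e+17 / (2 · 1.5e+10) J/kg ≈ -3.337e+06 J/kg = -3.337 MJ/kg.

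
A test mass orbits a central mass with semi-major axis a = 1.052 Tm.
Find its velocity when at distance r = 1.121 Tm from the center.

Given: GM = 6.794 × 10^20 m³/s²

Convert to SI: a = 1.052 Tm = 1.052e+12 m; r = 1.121 Tm = 1.121e+12 m.
Vis-viva: v = √(GM · (2/r − 1/a)).
2/r − 1/a = 2/1.121e+12 − 1/1.052e+12 = 8.33551e-13 m⁻¹.
v = √(6.794e+20 · 8.33551e-13) m/s ≈ 2.38e+04 m/s = 23.8 km/s.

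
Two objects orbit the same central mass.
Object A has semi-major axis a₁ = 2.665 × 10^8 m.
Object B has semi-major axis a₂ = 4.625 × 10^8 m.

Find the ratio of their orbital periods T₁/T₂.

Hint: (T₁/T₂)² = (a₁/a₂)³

From Kepler's third law, (T₁/T₂)² = (a₁/a₂)³, so T₁/T₂ = (a₁/a₂)^(3/2).
a₁/a₂ = 2.665e+08 / 4.625e+08 = 0.576216.
T₁/T₂ = (0.576216)^(3/2) ≈ 0.4374.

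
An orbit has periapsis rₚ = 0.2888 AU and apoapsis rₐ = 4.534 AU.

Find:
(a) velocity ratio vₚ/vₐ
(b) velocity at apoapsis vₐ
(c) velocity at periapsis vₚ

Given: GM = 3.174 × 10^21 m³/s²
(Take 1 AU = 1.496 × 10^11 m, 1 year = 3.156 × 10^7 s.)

Convert to SI: rₚ = 0.2888 AU = 4.32045e+10 m; rₐ = 4.534 AU = 6.78286e+11 m.
(a) Conservation of angular momentum (rₚvₚ = rₐvₐ) gives vₚ/vₐ = rₐ/rₚ = 6.78286e+11/4.32045e+10 ≈ 15.7
(b) With a = (rₚ + rₐ)/2 = 3.60745e+11 m, vₐ = √(GM (2/rₐ − 1/a)) = √(3.174e+21 · (2/6.78286e+11 − 1/3.60745e+11)) m/s ≈ 2.367e+04 m/s
(c) With a = (rₚ + rₐ)/2 = 3.60745e+11 m, vₚ = √(GM (2/rₚ − 1/a)) = √(3.174e+21 · (2/4.32045e+10 − 1/3.60745e+11)) m/s ≈ 3.717e+05 m/s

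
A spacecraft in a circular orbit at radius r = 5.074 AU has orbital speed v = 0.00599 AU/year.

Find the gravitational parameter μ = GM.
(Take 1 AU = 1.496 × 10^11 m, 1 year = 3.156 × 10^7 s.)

Convert to SI: r = 5.074 AU = 7.5907e+11 m; v = 0.00599 AU/year = 28.3937 m/s.
For a circular orbit v² = GM/r, so GM = v² · r.
GM = (28.3937)² · 7.5907e+11 m³/s² ≈ 6.12e+14 m³/s² = 6.12 × 10^14 m³/s².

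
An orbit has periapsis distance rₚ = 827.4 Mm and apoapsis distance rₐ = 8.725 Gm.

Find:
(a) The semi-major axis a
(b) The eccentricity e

Convert to SI: rₚ = 827.4 Mm = 8.274e+08 m; rₐ = 8.725 Gm = 8.725e+09 m.
(a) a = (rₚ + rₐ) / 2 = (8.274e+08 + 8.725e+09) / 2 ≈ 4.776e+09 m = 4.776 Gm.
(b) e = (rₐ − rₚ) / (rₐ + rₚ) = (8.725e+09 − 8.274e+08) / (8.725e+09 + 8.274e+08) ≈ 0.8268.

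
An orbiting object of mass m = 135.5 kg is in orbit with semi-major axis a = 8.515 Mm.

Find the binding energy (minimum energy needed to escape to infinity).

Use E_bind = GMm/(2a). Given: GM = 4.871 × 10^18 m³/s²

Convert to SI: a = 8.515 Mm = 8.515e+06 m.
Total orbital energy is E = −GMm/(2a); binding energy is E_bind = −E = GMm/(2a).
E_bind = 4.871e+18 · 135.5 / (2 · 8.515e+06) J ≈ 3.876e+13 J = 38.76 TJ.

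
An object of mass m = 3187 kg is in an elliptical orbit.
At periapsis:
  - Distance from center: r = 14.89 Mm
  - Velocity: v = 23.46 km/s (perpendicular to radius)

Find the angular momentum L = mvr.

Convert to SI: r = 14.89 Mm = 1.489e+07 m; v = 23.46 km/s = 23460 m/s.
Since v is perpendicular to r, L = m · v · r.
L = 3187 · 23460 · 1.489e+07 kg·m²/s ≈ 1.113e+15 kg·m²/s.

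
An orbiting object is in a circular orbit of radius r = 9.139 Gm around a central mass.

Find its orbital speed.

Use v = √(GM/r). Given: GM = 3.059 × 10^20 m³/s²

Convert to SI: r = 9.139 Gm = 9.139e+09 m.
For a circular orbit, gravity supplies the centripetal force, so v = √(GM / r).
v = √(3.059e+20 / 9.139e+09) m/s ≈ 1.83e+05 m/s = 183 km/s.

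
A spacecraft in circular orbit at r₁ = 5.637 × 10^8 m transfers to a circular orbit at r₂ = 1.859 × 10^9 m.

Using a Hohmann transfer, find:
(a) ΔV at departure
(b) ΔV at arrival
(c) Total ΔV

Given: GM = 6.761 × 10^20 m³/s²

Transfer semi-major axis: a_t = (r₁ + r₂)/2 = (5.637e+08 + 1.859e+09)/2 = 1.21135e+09 m.
Circular speeds: v₁ = √(GM/r₁) = 1.09517e+06 m/s, v₂ = √(GM/r₂) = 603067 m/s.
Transfer speeds (vis-viva v² = GM(2/r − 1/a_t)): v₁ᵗ = 1.35671e+06 m/s, v₂ᵗ = 411391 m/s.
(a) ΔV₁ = |v₁ᵗ − v₁| ≈ 2.615e+05 m/s = 261.5 km/s.
(b) ΔV₂ = |v₂ − v₂ᵗ| ≈ 1.917e+05 m/s = 191.7 km/s.
(c) ΔV_total = ΔV₁ + ΔV₂ ≈ 4.532e+05 m/s = 453.2 km/s.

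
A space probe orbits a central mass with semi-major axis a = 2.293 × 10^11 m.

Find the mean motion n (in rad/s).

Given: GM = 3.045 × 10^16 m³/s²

n = √(GM / a³).
n = √(3.045e+16 / (2.293e+11)³) rad/s ≈ 1.589e-09 rad/s.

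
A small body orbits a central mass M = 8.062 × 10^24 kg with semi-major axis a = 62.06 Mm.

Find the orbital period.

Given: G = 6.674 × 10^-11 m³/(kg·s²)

Convert to SI: a = 62.06 Mm = 6.206e+07 m.
GM = G · M = 6.674e-11 · 8.062e+24 = 5.38058e+14 m³/s².
Kepler's third law: T = 2π √(a³ / GM).
Substituting a = 6.206e+07 m and GM = 5.38058e+14 m³/s²:
T = 2π √((6.206e+07)³ / 5.38058e+14) s
T ≈ 1.324e+05 s = 1.533 days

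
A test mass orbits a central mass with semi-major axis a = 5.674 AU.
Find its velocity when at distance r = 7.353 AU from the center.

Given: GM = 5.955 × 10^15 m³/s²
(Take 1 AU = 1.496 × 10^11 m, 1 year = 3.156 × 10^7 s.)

Convert to SI: a = 5.674 AU = 8.4883e+11 m; r = 7.353 AU = 1.10001e+12 m.
Vis-viva: v = √(GM · (2/r − 1/a)).
2/r − 1/a = 2/1.10001e+12 − 1/8.4883e+11 = 6.40076e-13 m⁻¹.
v = √(5.955e+15 · 6.40076e-13) m/s ≈ 61.74 m/s = 0.01302 AU/year.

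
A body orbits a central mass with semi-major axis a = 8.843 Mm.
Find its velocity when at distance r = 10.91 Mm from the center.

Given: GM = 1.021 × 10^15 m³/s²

Convert to SI: a = 8.843 Mm = 8.843e+06 m; r = 10.91 Mm = 1.091e+07 m.
Vis-viva: v = √(GM · (2/r − 1/a)).
2/r − 1/a = 2/1.091e+07 − 1/8.843e+06 = 7.02343e-08 m⁻¹.
v = √(1.021e+15 · 7.02343e-08) m/s ≈ 8468 m/s = 8.468 km/s.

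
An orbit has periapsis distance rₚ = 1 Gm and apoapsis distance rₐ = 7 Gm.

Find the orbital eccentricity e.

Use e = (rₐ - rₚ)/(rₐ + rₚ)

Convert to SI: rₚ = 1 Gm = 1e+09 m; rₐ = 7 Gm = 7e+09 m.
e = (rₐ − rₚ) / (rₐ + rₚ).
e = (7e+09 − 1e+09) / (7e+09 + 1e+09) = 6e+09 / 8e+09 ≈ 0.75.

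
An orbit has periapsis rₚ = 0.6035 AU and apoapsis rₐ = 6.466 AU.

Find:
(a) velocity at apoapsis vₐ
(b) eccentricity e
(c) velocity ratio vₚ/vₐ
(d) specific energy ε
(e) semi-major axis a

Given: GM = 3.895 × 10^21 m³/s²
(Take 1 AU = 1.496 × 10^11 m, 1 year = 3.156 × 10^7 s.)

Convert to SI: rₚ = 0.6035 AU = 9.02836e+10 m; rₐ = 6.466 AU = 9.67314e+11 m.
(a) With a = (rₚ + rₐ)/2 = 5.28799e+11 m, vₐ = √(GM (2/rₐ − 1/a)) = √(3.895e+21 · (2/9.67314e+11 − 1/5.28799e+11)) m/s ≈ 2.622e+04 m/s
(b) e = (rₐ − rₚ)/(rₐ + rₚ) = (9.67314e+11 − 9.02836e+10)/(9.67314e+11 + 9.02836e+10) ≈ 0.8293
(c) Conservation of angular momentum (rₚvₚ = rₐvₐ) gives vₚ/vₐ = rₐ/rₚ = 9.67314e+11/9.02836e+10 ≈ 10.71
(d) With a = (rₚ + rₐ)/2 = 5.28799e+11 m, ε = −GM/(2a) = −3.895e+21/(2 · 5.28799e+11) J/kg ≈ -3.683e+09 J/kg
(e) a = (rₚ + rₐ)/2 = (9.02836e+10 + 9.67314e+11)/2 ≈ 5.288e+11 m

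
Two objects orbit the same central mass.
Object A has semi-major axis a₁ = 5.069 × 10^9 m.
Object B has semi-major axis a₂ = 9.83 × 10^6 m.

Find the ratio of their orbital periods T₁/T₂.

From Kepler's third law, (T₁/T₂)² = (a₁/a₂)³, so T₁/T₂ = (a₁/a₂)^(3/2).
a₁/a₂ = 5.069e+09 / 9.83e+06 = 515.666.
T₁/T₂ = (515.666)^(3/2) ≈ 1.171e+04.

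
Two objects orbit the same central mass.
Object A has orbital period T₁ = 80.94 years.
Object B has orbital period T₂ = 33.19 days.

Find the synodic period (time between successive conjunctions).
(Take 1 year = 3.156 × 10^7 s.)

Convert to SI: T₁ = 80.94 years = 2.55447e+09 s; T₂ = 33.19 days = 2.86762e+06 s.
T_syn = |T₁ · T₂ / (T₁ − T₂)|.
T_syn = |2.55447e+09 · 2.86762e+06 / (2.55447e+09 − 2.86762e+06)| s ≈ 2.871e+06 s = 33.23 days.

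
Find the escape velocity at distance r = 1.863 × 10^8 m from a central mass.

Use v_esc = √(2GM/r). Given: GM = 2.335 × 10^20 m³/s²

Escape velocity comes from setting total energy to zero: ½v² − GM/r = 0 ⇒ v_esc = √(2GM / r).
v_esc = √(2 · 2.335e+20 / 1.863e+08) m/s ≈ 1.583e+06 m/s = 1583 km/s.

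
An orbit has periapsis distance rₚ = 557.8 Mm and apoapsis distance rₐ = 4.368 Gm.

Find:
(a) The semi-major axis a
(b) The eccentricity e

Convert to SI: rₚ = 557.8 Mm = 5.578e+08 m; rₐ = 4.368 Gm = 4.368e+09 m.
(a) a = (rₚ + rₐ) / 2 = (5.578e+08 + 4.368e+09) / 2 ≈ 2.463e+09 m = 2.463 Gm.
(b) e = (rₐ − rₚ) / (rₐ + rₚ) = (4.368e+09 − 5.578e+08) / (4.368e+09 + 5.578e+08) ≈ 0.7735.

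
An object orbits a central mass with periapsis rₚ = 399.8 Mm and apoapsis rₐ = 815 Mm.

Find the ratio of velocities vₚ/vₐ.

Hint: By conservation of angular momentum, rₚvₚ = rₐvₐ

Convert to SI: rₚ = 399.8 Mm = 3.998e+08 m; rₐ = 815 Mm = 8.15e+08 m.
Conservation of angular momentum gives rₚvₚ = rₐvₐ, so vₚ/vₐ = rₐ/rₚ.
vₚ/vₐ = 8.15e+08 / 3.998e+08 ≈ 2.039.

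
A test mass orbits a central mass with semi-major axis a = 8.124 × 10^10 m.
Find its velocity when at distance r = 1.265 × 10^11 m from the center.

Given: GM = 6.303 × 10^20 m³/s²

Vis-viva: v = √(GM · (2/r − 1/a)).
2/r − 1/a = 2/1.265e+11 − 1/8.124e+10 = 3.50107e-12 m⁻¹.
v = √(6.303e+20 · 3.50107e-12) m/s ≈ 4.698e+04 m/s = 46.98 km/s.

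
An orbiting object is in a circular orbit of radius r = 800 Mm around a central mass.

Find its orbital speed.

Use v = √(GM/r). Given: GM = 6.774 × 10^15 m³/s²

Convert to SI: r = 800 Mm = 8e+08 m.
For a circular orbit, gravity supplies the centripetal force, so v = √(GM / r).
v = √(6.774e+15 / 8e+08) m/s ≈ 2910 m/s = 2.91 km/s.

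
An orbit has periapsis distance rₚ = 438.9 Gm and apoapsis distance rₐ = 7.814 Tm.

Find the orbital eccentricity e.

Convert to SI: rₚ = 438.9 Gm = 4.389e+11 m; rₐ = 7.814 Tm = 7.814e+12 m.
e = (rₐ − rₚ) / (rₐ + rₚ).
e = (7.814e+12 − 4.389e+11) / (7.814e+12 + 4.389e+11) = 7.3751e+12 / 8.2529e+12 ≈ 0.8936.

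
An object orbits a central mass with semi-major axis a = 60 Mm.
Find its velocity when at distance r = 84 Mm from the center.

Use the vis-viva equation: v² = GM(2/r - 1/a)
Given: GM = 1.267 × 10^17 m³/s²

Convert to SI: a = 60 Mm = 6e+07 m; r = 84 Mm = 8.4e+07 m.
Vis-viva: v = √(GM · (2/r − 1/a)).
2/r − 1/a = 2/8.4e+07 − 1/6e+07 = 7.14286e-09 m⁻¹.
v = √(1.267e+17 · 7.14286e-09) m/s ≈ 3.008e+04 m/s = 30.08 km/s.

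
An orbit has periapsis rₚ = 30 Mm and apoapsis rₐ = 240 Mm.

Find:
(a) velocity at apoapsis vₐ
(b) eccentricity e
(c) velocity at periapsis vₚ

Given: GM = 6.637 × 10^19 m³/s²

Convert to SI: rₚ = 30 Mm = 3e+07 m; rₐ = 240 Mm = 2.4e+08 m.
(a) With a = (rₚ + rₐ)/2 = 1.35e+08 m, vₐ = √(GM (2/rₐ − 1/a)) = √(6.637e+19 · (2/2.4e+08 − 1/1.35e+08)) m/s ≈ 2.479e+05 m/s
(b) e = (rₐ − rₚ)/(rₐ + rₚ) = (2.4e+08 − 3e+07)/(2.4e+08 + 3e+07) ≈ 0.7778
(c) With a = (rₚ + rₐ)/2 = 1.35e+08 m, vₚ = √(GM (2/rₚ − 1/a)) = √(6.637e+19 · (2/3e+07 − 1/1.35e+08)) m/s ≈ 1.983e+06 m/s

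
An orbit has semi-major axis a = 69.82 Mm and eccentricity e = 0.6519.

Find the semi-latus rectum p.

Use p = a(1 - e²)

Convert to SI: a = 69.82 Mm = 6.982e+07 m.
p = a (1 − e²).
p = 6.982e+07 · (1 − (0.6519)²) = 6.982e+07 · 0.575026 ≈ 4.015e+07 m = 40.15 Mm.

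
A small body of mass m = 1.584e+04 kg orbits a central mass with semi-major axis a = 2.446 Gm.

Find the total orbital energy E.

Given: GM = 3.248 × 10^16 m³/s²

Convert to SI: a = 2.446 Gm = 2.446e+09 m.
E = −GMm / (2a).
E = −3.248e+16 · 1.584e+04 / (2 · 2.446e+09) J ≈ -1.052e+11 J = -105.2 GJ.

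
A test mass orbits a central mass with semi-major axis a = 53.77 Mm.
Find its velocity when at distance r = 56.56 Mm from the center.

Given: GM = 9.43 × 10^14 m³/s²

Convert to SI: a = 53.77 Mm = 5.377e+07 m; r = 56.56 Mm = 5.656e+07 m.
Vis-viva: v = √(GM · (2/r − 1/a)).
2/r − 1/a = 2/5.656e+07 − 1/5.377e+07 = 1.67629e-08 m⁻¹.
v = √(9.43e+14 · 1.67629e-08) m/s ≈ 3976 m/s = 3.976 km/s.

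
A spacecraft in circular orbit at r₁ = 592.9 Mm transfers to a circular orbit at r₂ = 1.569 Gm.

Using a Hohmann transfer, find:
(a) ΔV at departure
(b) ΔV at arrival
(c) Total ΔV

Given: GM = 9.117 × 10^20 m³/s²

Convert to SI: r₁ = 592.9 Mm = 5.929e+08 m; r₂ = 1.569 Gm = 1.569e+09 m.
Transfer semi-major axis: a_t = (r₁ + r₂)/2 = (5.929e+08 + 1.569e+09)/2 = 1.08095e+09 m.
Circular speeds: v₁ = √(GM/r₁) = 1.24004e+06 m/s, v₂ = √(GM/r₂) = 762280 m/s.
Transfer speeds (vis-viva v² = GM(2/r − 1/a_t)): v₁ᵗ = 1.49398e+06 m/s, v₂ᵗ = 564550 m/s.
(a) ΔV₁ = |v₁ᵗ − v₁| ≈ 2.539e+05 m/s = 253.9 km/s.
(b) ΔV₂ = |v₂ − v₂ᵗ| ≈ 1.977e+05 m/s = 197.7 km/s.
(c) ΔV_total = ΔV₁ + ΔV₂ ≈ 4.517e+05 m/s = 451.7 km/s.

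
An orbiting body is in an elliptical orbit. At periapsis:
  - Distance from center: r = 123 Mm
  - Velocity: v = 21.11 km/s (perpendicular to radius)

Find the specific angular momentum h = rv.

Convert to SI: r = 123 Mm = 1.23e+08 m; v = 21.11 km/s = 21110 m/s.
With v perpendicular to r, h = r · v.
h = 1.23e+08 · 21110 m²/s ≈ 2.597e+12 m²/s.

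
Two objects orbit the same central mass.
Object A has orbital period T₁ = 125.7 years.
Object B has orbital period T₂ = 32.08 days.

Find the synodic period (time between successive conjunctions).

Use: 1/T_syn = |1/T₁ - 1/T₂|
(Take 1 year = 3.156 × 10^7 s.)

Convert to SI: T₁ = 125.7 years = 3.96709e+09 s; T₂ = 32.08 days = 2.77171e+06 s.
T_syn = |T₁ · T₂ / (T₁ − T₂)|.
T_syn = |3.96709e+09 · 2.77171e+06 / (3.96709e+09 − 2.77171e+06)| s ≈ 2.774e+06 s = 32.1 days.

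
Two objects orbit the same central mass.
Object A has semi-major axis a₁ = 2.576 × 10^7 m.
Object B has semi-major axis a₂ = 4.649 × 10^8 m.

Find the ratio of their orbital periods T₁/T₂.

From Kepler's third law, (T₁/T₂)² = (a₁/a₂)³, so T₁/T₂ = (a₁/a₂)^(3/2).
a₁/a₂ = 2.576e+07 / 4.649e+08 = 0.0554098.
T₁/T₂ = (0.0554098)^(3/2) ≈ 0.01304.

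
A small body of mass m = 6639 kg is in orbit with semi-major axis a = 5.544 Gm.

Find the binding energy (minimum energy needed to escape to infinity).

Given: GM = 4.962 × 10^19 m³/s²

Convert to SI: a = 5.544 Gm = 5.544e+09 m.
Total orbital energy is E = −GMm/(2a); binding energy is E_bind = −E = GMm/(2a).
E_bind = 4.962e+19 · 6639 / (2 · 5.544e+09) J ≈ 2.971e+13 J = 29.71 TJ.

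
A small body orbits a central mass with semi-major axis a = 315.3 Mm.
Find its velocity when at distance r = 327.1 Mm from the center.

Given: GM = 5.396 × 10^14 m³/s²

Convert to SI: a = 315.3 Mm = 3.153e+08 m; r = 327.1 Mm = 3.271e+08 m.
Vis-viva: v = √(GM · (2/r − 1/a)).
2/r − 1/a = 2/3.271e+08 − 1/3.153e+08 = 2.94276e-09 m⁻¹.
v = √(5.396e+14 · 2.94276e-09) m/s ≈ 1260 m/s = 1.26 km/s.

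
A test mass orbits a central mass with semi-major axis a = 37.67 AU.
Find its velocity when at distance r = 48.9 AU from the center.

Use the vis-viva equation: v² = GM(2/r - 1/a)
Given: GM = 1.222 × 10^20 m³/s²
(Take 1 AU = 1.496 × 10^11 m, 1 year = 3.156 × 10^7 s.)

Convert to SI: a = 37.67 AU = 5.63543e+12 m; r = 48.9 AU = 7.31544e+12 m.
Vis-viva: v = √(GM · (2/r − 1/a)).
2/r − 1/a = 2/7.31544e+12 − 1/5.63543e+12 = 9.59457e-14 m⁻¹.
v = √(1.222e+20 · 9.59457e-14) m/s ≈ 3424 m/s = 0.7224 AU/year.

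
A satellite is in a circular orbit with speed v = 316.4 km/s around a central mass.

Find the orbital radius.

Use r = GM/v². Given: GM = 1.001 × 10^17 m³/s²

Convert to SI: v = 316.4 km/s = 316400 m/s.
For a circular orbit, v² = GM / r, so r = GM / v².
r = 1.001e+17 / (316400)² m ≈ 9.999e+05 m = 999.9 km.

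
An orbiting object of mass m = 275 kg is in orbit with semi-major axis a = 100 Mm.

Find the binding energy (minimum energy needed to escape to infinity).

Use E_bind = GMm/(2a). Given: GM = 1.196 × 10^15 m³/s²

Convert to SI: a = 100 Mm = 1e+08 m.
Total orbital energy is E = −GMm/(2a); binding energy is E_bind = −E = GMm/(2a).
E_bind = 1.196e+15 · 275 / (2 · 1e+08) J ≈ 1.644e+09 J = 1.645 GJ.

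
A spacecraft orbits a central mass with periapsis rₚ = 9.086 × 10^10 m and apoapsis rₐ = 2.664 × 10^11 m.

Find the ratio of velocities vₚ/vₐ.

Conservation of angular momentum gives rₚvₚ = rₐvₐ, so vₚ/vₐ = rₐ/rₚ.
vₚ/vₐ = 2.664e+11 / 9.086e+10 ≈ 2.932.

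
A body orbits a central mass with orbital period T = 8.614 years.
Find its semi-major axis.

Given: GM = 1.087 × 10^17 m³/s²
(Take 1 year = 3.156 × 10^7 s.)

Convert to SI: T = 8.614 years = 2.71858e+08 s.
Invert Kepler's third law: a = (GM · T² / (4π²))^(1/3).
Substituting T = 2.71858e+08 s and GM = 1.087e+17 m³/s²:
a = (1.087e+17 · (2.71858e+08)² / (4π²))^(1/3) m
a ≈ 5.882e+10 m = 58.82 Gm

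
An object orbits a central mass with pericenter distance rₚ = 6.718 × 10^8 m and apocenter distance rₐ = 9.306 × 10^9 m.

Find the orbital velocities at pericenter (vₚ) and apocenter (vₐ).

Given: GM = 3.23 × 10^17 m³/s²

Use the vis-viva equation v² = GM(2/r − 1/a) with a = (rₚ + rₐ)/2 = (6.718e+08 + 9.306e+09)/2 = 4.9889e+09 m.
vₚ = √(GM · (2/rₚ − 1/a)) = √(3.23e+17 · (2/6.718e+08 − 1/4.9889e+09)) m/s ≈ 2.995e+04 m/s = 29.95 km/s.
vₐ = √(GM · (2/rₐ − 1/a)) = √(3.23e+17 · (2/9.306e+09 − 1/4.9889e+09)) m/s ≈ 2162 m/s = 2.162 km/s.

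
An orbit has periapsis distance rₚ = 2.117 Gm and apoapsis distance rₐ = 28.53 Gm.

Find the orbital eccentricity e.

Convert to SI: rₚ = 2.117 Gm = 2.117e+09 m; rₐ = 28.53 Gm = 2.853e+10 m.
e = (rₐ − rₚ) / (rₐ + rₚ).
e = (2.853e+10 − 2.117e+09) / (2.853e+10 + 2.117e+09) = 2.6413e+10 / 3.0647e+10 ≈ 0.8618.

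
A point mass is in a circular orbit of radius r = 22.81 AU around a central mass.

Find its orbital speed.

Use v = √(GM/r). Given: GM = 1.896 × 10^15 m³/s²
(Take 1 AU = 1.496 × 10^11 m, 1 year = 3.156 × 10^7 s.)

Convert to SI: r = 22.81 AU = 3.41238e+12 m.
For a circular orbit, gravity supplies the centripetal force, so v = √(GM / r).
v = √(1.896e+15 / 3.41238e+12) m/s ≈ 23.57 m/s = 0.004973 AU/year.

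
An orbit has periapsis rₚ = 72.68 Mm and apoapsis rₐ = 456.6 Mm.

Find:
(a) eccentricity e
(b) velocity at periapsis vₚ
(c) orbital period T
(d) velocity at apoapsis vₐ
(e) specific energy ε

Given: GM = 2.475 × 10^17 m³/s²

Convert to SI: rₚ = 72.68 Mm = 7.268e+07 m; rₐ = 456.6 Mm = 4.566e+08 m.
(a) e = (rₐ − rₚ)/(rₐ + rₚ) = (4.566e+08 − 7.268e+07)/(4.566e+08 + 7.268e+07) ≈ 0.7254
(b) With a = (rₚ + rₐ)/2 = 2.6464e+08 m, vₚ = √(GM (2/rₚ − 1/a)) = √(2.475e+17 · (2/7.268e+07 − 1/2.6464e+08)) m/s ≈ 7.665e+04 m/s
(c) With a = (rₚ + rₐ)/2 = 2.6464e+08 m, T = 2π √(a³/GM) = 2π √((2.6464e+08)³/2.475e+17) s ≈ 5.437e+04 s
(d) With a = (rₚ + rₐ)/2 = 2.6464e+08 m, vₐ = √(GM (2/rₐ − 1/a)) = √(2.475e+17 · (2/4.566e+08 − 1/2.6464e+08)) m/s ≈ 1.22e+04 m/s
(e) With a = (rₚ + rₐ)/2 = 2.6464e+08 m, ε = −GM/(2a) = −2.475e+17/(2 · 2.6464e+08) J/kg ≈ -4.676e+08 J/kg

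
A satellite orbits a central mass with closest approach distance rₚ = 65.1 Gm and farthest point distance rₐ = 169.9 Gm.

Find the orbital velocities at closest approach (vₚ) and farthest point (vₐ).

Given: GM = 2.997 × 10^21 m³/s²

Convert to SI: rₚ = 65.1 Gm = 6.51e+10 m; rₐ = 169.9 Gm = 1.699e+11 m.
Use the vis-viva equation v² = GM(2/r − 1/a) with a = (rₚ + rₐ)/2 = (6.51e+10 + 1.699e+11)/2 = 1.175e+11 m.
vₚ = √(GM · (2/rₚ − 1/a)) = √(2.997e+21 · (2/6.51e+10 − 1/1.175e+11)) m/s ≈ 2.58e+05 m/s = 258 km/s.
vₐ = √(GM · (2/rₐ − 1/a)) = √(2.997e+21 · (2/1.699e+11 − 1/1.175e+11)) m/s ≈ 9.886e+04 m/s = 98.86 km/s.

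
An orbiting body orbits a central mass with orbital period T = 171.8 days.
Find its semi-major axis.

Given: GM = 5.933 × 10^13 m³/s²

Convert to SI: T = 171.8 days = 1.48435e+07 s.
Invert Kepler's third law: a = (GM · T² / (4π²))^(1/3).
Substituting T = 1.48435e+07 s and GM = 5.933e+13 m³/s²:
a = (5.933e+13 · (1.48435e+07)² / (4π²))^(1/3) m
a ≈ 6.918e+08 m = 691.8 Mm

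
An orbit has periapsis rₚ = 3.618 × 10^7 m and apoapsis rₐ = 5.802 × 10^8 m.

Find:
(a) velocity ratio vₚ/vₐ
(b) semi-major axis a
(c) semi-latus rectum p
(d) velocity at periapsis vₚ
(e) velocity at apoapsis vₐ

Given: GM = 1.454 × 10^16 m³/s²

(a) Conservation of angular momentum (rₚvₚ = rₐvₐ) gives vₚ/vₐ = rₐ/rₚ = 5.802e+08/3.618e+07 ≈ 16.04
(b) a = (rₚ + rₐ)/2 = (3.618e+07 + 5.802e+08)/2 ≈ 3.082e+08 m
(c) From a = (rₚ + rₐ)/2 = 3.0819e+08 m and e = (rₐ − rₚ)/(rₐ + rₚ) = 0.882605, p = a(1 − e²) = 3.0819e+08 · (1 − (0.882605)²) ≈ 6.811e+07 m
(d) With a = (rₚ + rₐ)/2 = 3.0819e+08 m, vₚ = √(GM (2/rₚ − 1/a)) = √(1.454e+16 · (2/3.618e+07 − 1/3.0819e+08)) m/s ≈ 2.751e+04 m/s
(e) With a = (rₚ + rₐ)/2 = 3.0819e+08 m, vₐ = √(GM (2/rₐ − 1/a)) = √(1.454e+16 · (2/5.802e+08 − 1/3.0819e+08)) m/s ≈ 1715 m/s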